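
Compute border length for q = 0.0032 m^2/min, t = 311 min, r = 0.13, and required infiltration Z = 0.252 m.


L = q*t/((1+r)*Z)
L = 0.0032*311/((1+0.13)*0.252)
L = 0.9952/0.28476

3.4949 m


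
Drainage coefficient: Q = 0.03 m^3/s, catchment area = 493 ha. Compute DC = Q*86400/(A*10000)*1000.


DC = Q * 86400 / (A * 10000) * 1000
DC = 0.03 * 86400 / (493 * 10000) * 1000
DC = 2592000.0000 / 4930000

0.5258 mm/day


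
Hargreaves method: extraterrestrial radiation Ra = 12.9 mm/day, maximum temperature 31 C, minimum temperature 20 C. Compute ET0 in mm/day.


Tmean = (Tmax + Tmin)/2 = (31 + 20)/2 = 25.5
ET0 = 0.0023 * 12.9 * (25.5 + 17.8) * sqrt(31 - 20)
ET0 = 0.0023 * 12.9 * 43.3 * 3.316625

4.2609 mm/day


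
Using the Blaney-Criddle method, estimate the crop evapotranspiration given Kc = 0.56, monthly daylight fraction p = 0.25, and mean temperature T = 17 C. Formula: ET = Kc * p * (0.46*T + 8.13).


ET = Kc * p * (0.46*T + 8.13)
ET = 0.56 * 0.25 * (0.46*17 + 8.13)
ET = 0.56 * 0.25 * 15.9500

2.2330 mm/day


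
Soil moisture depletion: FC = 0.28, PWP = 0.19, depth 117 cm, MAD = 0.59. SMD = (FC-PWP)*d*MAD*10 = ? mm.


SMD = (FC - PWP) * d * MAD * 10
SMD = (0.28 - 0.19) * 117 * 0.59 * 10
SMD = 0.0900 * 117 * 0.59 * 10

62.1270 mm


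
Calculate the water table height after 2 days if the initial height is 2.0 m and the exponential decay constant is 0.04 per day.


m = m0 * exp(-k*t)
m = 2.0 * exp(-0.04 * 2)
m = 2.0 * exp(-0.0800)

1.8462 m


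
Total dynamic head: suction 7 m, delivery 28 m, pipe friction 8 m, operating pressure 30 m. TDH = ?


TDH = Hs + Hd + hf + Hp = 7 + 28 + 8 + 30 = 73

73 m


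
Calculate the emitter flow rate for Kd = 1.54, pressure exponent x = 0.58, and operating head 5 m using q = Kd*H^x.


q = Kd * H^x = 1.54 * 5^0.58 = 1.54 * 2.543329

3.9167 L/h


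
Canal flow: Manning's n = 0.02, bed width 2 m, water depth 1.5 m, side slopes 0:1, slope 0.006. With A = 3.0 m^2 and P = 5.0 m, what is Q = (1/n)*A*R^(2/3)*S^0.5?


R = A/P = 3.0/5.0 = 0.600000
Q = (1/0.02) * 3.0 * 0.600000^(2/3) * 0.006^0.5

8.2655 m^3/s


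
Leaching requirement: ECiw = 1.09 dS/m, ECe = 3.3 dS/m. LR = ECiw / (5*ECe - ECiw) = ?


LR = ECiw / (5*ECe - ECiw)
LR = 1.09 / (5*3.3 - 1.09)
LR = 1.09 / 15.4100

0.0707


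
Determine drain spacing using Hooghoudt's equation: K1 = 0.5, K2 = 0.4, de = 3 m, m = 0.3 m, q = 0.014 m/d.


S^2 = 8*K2*de*m/q + 4*K1*m^2/q
S^2 = 8*0.4*3*0.3/0.014 + 4*0.5*0.3^2/0.014
S = sqrt(218.5714)

14.7842 m


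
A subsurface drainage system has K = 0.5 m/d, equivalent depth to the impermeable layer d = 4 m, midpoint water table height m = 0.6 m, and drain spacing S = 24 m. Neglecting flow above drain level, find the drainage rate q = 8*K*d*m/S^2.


q = 8*K*d*m/S^2
q = 8*0.5*4*0.6/24^2
q = 9.6000 / 576

0.0167 m/d


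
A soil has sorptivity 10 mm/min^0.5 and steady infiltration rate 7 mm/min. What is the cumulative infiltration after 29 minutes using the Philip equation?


F = S*sqrt(t) + A*t
F = 10*sqrt(29) + 7*29
F = 10*5.385165 + 203

256.8517 mm


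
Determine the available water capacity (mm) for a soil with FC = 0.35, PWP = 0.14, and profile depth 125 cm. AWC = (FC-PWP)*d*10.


AWC = (FC - PWP) * d * 10
AWC = (0.35 - 0.14) * 125 * 10
AWC = 0.2100 * 125 * 10

262.5000 mm


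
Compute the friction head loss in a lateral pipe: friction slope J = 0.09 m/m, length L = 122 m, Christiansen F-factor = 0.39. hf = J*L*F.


hf = J * L * F = 0.09 * 122 * 0.39 = 4.2822 m

4.2822 m


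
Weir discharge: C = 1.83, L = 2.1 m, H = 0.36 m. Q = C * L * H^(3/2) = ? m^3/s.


Q = C * L * H^(3/2) = 1.83 * 2.1 * 0.36^1.5 = 1.83 * 2.1 * 0.216000

0.8301 m^3/s


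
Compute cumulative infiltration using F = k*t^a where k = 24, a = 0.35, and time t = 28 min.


F = k * t^a = 24 * 28^0.35
F = 24 * 3.210002

77.0400 mm


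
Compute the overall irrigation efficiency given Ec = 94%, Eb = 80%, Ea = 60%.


Ec = 0.94, Eb = 0.8, Ea = 0.6
E = 0.94 * 0.8 * 0.6 * 100 = 45.1200%

45.1200 %


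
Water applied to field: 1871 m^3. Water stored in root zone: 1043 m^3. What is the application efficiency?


Ea = V_root / V_field * 100 = 1043 / 1871 * 100 = 55.7456%

55.7456 %


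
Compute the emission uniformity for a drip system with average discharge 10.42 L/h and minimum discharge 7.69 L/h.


EU = (q_min/q_avg)*100 = (7.69/10.42)*100 = 73.8004%

73.8004 %


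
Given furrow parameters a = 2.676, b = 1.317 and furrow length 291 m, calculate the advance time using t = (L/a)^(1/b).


t = (L/a)^(1/b)
t = (291/2.676)^(1/1.317)
t = 108.744395^(1/1.317)

35.1760 min


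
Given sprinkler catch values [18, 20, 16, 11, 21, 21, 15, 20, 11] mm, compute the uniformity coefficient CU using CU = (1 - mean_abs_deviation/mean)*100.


mean = 17.000000 mm
MAD = 3.333333 mm
CU = (1 - 3.333333/17.000000)*100

80.3922 %


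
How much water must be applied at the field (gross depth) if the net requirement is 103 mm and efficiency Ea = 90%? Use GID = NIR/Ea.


Ea = 90% = 0.9
GID = NIR / Ea = 103 / 0.9 = 114.4444 mm

114.4444 mm


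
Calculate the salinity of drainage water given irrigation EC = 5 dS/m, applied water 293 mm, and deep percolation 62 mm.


EC_dw = EC_iw * D_iw / D_dw
EC_dw = 5 * 293 / 62
EC_dw = 1465 / 62

23.6290 dS/m


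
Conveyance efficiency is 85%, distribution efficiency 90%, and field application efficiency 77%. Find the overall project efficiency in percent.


Ec = 0.85, Eb = 0.9, Ea = 0.77
E = 0.85 * 0.9 * 0.77 * 100 = 58.9050%

58.9050 %


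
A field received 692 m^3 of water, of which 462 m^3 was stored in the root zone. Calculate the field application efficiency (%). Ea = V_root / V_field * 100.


Ea = V_root / V_field * 100 = 462 / 692 * 100 = 66.7630%

66.7630 %


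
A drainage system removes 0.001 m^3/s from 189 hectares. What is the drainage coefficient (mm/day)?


DC = Q * 86400 / (A * 10000) * 1000
DC = 0.001 * 86400 / (189 * 10000) * 1000
DC = 86400.0000 / 1890000

0.0457 mm/day


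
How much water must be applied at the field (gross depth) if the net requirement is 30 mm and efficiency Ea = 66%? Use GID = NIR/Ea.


Ea = 66% = 0.66
GID = NIR / Ea = 30 / 0.66 = 45.4545 mm

45.4545 mm


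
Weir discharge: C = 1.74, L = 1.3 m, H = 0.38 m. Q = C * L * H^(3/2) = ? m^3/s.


Q = C * L * H^(3/2) = 1.74 * 1.3 * 0.38^1.5 = 1.74 * 1.3 * 0.234248

0.5299 m^3/s


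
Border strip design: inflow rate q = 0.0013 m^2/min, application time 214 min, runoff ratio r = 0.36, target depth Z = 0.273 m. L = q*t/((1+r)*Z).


L = q*t/((1+r)*Z)
L = 0.0013*214/((1+0.36)*0.273)
L = 0.2782/0.37128

0.7493 m


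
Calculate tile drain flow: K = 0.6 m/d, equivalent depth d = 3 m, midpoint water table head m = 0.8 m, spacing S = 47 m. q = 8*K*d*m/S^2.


q = 8*K*d*m/S^2
q = 8*0.6*3*0.8/47^2
q = 11.5200 / 2209

0.0052 m/d


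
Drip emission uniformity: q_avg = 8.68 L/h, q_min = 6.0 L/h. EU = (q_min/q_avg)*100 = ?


EU = (q_min/q_avg)*100 = (6.0/8.68)*100 = 69.1244%

69.1244 %


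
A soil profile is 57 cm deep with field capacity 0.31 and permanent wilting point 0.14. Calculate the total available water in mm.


AWC = (FC - PWP) * d * 10
AWC = (0.31 - 0.14) * 57 * 10
AWC = 0.1700 * 57 * 10

96.9000 mm


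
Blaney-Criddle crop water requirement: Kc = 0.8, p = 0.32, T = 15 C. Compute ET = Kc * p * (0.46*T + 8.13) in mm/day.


ET = Kc * p * (0.46*T + 8.13)
ET = 0.8 * 0.32 * (0.46*15 + 8.13)
ET = 0.8 * 0.32 * 15.0300

3.8477 mm/day


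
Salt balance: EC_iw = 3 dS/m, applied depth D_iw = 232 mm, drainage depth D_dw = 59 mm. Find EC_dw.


EC_dw = EC_iw * D_iw / D_dw
EC_dw = 3 * 232 / 59
EC_dw = 696 / 59

11.7966 dS/m


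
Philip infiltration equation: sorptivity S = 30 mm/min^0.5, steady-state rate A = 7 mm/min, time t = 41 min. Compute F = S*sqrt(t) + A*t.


F = S*sqrt(t) + A*t
F = 30*sqrt(41) + 7*41
F = 30*6.403124 + 287

479.0937 mm


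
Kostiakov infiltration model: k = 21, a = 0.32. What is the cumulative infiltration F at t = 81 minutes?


F = k * t^a = 21 * 81^0.32
F = 21 * 4.080517

85.6909 mm


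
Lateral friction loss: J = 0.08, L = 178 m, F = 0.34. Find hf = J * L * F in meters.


hf = J * L * F = 0.08 * 178 * 0.34 = 4.8416 m

4.8416 m


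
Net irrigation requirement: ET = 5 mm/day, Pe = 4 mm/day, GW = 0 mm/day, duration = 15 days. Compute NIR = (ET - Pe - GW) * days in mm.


Daily deficit = ET - Pe - GW = 5 - 4 - 0 = 1 mm/day
NIR = 1 * 15 = 15 mm

15.0000 mm


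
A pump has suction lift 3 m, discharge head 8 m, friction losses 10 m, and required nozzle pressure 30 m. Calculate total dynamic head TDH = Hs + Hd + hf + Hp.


TDH = Hs + Hd + hf + Hp = 3 + 8 + 10 + 30 = 51

51 m


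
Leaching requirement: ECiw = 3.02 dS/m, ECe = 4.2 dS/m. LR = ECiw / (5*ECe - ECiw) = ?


LR = ECiw / (5*ECe - ECiw)
LR = 3.02 / (5*4.2 - 3.02)
LR = 3.02 / 17.9800

0.1680


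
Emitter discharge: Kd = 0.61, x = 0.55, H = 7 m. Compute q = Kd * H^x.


q = Kd * H^x = 0.61 * 7^0.55 = 0.61 * 2.916110

1.7788 L/h


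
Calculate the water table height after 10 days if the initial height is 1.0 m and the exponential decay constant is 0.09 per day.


m = m0 * exp(-k*t)
m = 1.0 * exp(-0.09 * 10)
m = 1.0 * exp(-0.9000)

0.4066 m


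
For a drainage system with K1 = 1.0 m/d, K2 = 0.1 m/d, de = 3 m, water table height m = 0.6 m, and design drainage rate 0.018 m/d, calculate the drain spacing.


S^2 = 8*K2*de*m/q + 4*K1*m^2/q
S^2 = 8*0.1*3*0.6/0.018 + 4*1.0*0.6^2/0.018
S = sqrt(160.0000)

12.6491 m


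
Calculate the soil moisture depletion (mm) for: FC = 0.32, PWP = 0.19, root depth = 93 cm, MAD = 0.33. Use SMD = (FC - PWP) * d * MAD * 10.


SMD = (FC - PWP) * d * MAD * 10
SMD = (0.32 - 0.19) * 93 * 0.33 * 10
SMD = 0.1300 * 93 * 0.33 * 10

39.8970 mm


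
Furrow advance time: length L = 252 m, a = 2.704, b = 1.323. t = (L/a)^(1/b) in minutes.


t = (L/a)^(1/b)
t = (252/2.704)^(1/1.323)
t = 93.195266^(1/1.323)

30.8022 min


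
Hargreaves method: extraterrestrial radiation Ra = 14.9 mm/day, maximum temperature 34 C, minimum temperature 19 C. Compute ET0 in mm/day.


Tmean = (Tmax + Tmin)/2 = (34 + 19)/2 = 26.5
ET0 = 0.0023 * 14.9 * (26.5 + 17.8) * sqrt(34 - 19)
ET0 = 0.0023 * 14.9 * 44.3 * 3.872983

5.8798 mm/day


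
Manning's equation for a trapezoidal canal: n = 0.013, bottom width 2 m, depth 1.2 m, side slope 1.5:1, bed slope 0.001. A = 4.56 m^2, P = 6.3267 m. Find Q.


R = A/P = 4.56/6.3267 = 0.720755
Q = (1/0.013) * 4.56 * 0.720755^(2/3) * 0.001^0.5

8.9169 m^3/s


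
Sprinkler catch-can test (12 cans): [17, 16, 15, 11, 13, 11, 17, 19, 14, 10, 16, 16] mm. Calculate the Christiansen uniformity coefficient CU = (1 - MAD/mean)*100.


mean = 14.583333 mm
MAD = 2.319444 mm
CU = (1 - 2.319444/14.583333)*100

84.0952 %


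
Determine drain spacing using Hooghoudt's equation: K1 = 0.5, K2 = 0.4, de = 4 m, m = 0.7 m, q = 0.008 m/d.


S^2 = 8*K2*de*m/q + 4*K1*m^2/q
S^2 = 8*0.4*4*0.7/0.008 + 4*0.5*0.7^2/0.008
S = sqrt(1242.5000)

35.2491 m


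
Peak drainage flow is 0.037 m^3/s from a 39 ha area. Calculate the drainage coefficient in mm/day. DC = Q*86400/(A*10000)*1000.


DC = Q * 86400 / (A * 10000) * 1000
DC = 0.037 * 86400 / (39 * 10000) * 1000
DC = 3196800.0000 / 390000

8.1969 mm/day


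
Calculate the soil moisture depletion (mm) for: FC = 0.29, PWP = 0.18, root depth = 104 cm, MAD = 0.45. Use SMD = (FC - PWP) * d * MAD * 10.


SMD = (FC - PWP) * d * MAD * 10
SMD = (0.29 - 0.18) * 104 * 0.45 * 10
SMD = 0.1100 * 104 * 0.45 * 10

51.4800 mm


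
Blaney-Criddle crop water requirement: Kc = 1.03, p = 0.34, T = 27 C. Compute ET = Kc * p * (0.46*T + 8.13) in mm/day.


ET = Kc * p * (0.46*T + 8.13)
ET = 1.03 * 0.34 * (0.46*27 + 8.13)
ET = 1.03 * 0.34 * 20.5500

7.1966 mm/day


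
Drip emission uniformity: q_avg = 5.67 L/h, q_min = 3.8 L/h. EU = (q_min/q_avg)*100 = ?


EU = (q_min/q_avg)*100 = (3.8/5.67)*100 = 67.0194%

67.0194 %


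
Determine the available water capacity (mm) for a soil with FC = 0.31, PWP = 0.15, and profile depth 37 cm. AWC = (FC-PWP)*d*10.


AWC = (FC - PWP) * d * 10
AWC = (0.31 - 0.15) * 37 * 10
AWC = 0.1600 * 37 * 10

59.2000 mm


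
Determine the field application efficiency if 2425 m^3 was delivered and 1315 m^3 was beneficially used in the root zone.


Ea = V_root / V_field * 100 = 1315 / 2425 * 100 = 54.2268%

54.2268 %


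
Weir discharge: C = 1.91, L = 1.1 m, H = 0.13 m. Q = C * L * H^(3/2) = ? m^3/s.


Q = C * L * H^(3/2) = 1.91 * 1.1 * 0.13^1.5 = 1.91 * 1.1 * 0.046872

0.0985 m^3/s


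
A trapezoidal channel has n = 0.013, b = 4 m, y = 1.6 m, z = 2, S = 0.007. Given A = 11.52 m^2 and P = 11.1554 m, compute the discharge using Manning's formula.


R = A/P = 11.52/11.1554 = 1.032684
Q = (1/0.013) * 11.52 * 1.032684^(2/3) * 0.007^0.5

75.7478 m^3/s


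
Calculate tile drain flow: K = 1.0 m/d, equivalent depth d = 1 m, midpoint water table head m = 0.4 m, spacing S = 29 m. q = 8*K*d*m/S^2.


q = 8*K*d*m/S^2
q = 8*1.0*1*0.4/29^2
q = 3.2000 / 841

0.0038 m/d


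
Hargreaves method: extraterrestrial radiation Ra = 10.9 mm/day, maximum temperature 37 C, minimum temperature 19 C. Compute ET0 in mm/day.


Tmean = (Tmax + Tmin)/2 = (37 + 19)/2 = 28.0
ET0 = 0.0023 * 10.9 * (28.0 + 17.8) * sqrt(37 - 19)
ET0 = 0.0023 * 10.9 * 45.8 * 4.242641

4.8714 mm/day


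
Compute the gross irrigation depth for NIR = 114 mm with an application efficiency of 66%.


Ea = 66% = 0.66
GID = NIR / Ea = 114 / 0.66 = 172.7273 mm

172.7273 mm


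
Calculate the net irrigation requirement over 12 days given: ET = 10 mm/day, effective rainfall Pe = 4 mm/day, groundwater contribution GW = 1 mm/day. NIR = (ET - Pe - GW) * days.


Daily deficit = ET - Pe - GW = 10 - 4 - 1 = 5 mm/day
NIR = 5 * 12 = 60 mm

60.0000 mm


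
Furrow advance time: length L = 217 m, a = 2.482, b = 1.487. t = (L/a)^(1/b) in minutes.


t = (L/a)^(1/b)
t = (217/2.482)^(1/1.487)
t = 87.429492^(1/1.487)

20.2188 min


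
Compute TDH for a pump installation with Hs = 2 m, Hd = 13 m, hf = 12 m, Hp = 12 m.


TDH = Hs + Hd + hf + Hp = 2 + 13 + 12 + 12 = 39

39 m


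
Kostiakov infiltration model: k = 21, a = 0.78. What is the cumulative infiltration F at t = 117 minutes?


F = k * t^a = 21 * 117^0.78
F = 21 * 41.037885

861.7956 mm


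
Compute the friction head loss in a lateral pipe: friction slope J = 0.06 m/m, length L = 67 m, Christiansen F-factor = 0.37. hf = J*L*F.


hf = J * L * F = 0.06 * 67 * 0.37 = 1.4874 m

1.4874 m


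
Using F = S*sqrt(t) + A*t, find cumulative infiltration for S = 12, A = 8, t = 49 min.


F = S*sqrt(t) + A*t
F = 12*sqrt(49) + 8*49
F = 12*7.000000 + 392

476.0000 mm


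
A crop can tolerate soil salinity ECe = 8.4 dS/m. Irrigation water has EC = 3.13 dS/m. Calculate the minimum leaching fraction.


LR = ECiw / (5*ECe - ECiw)
LR = 3.13 / (5*8.4 - 3.13)
LR = 3.13 / 38.8700

0.0805


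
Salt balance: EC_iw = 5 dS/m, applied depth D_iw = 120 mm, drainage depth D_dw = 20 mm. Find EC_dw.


EC_dw = EC_iw * D_iw / D_dw
EC_dw = 5 * 120 / 20
EC_dw = 600 / 20

30.0000 dS/m


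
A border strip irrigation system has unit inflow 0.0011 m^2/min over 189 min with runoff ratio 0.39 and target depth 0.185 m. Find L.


L = q*t/((1+r)*Z)
L = 0.0011*189/((1+0.39)*0.185)
L = 0.2079/0.25715

0.8085 m


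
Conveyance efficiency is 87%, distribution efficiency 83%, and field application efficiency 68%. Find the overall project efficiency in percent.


Ec = 0.87, Eb = 0.83, Ea = 0.68
E = 0.87 * 0.83 * 0.68 * 100 = 49.1028%

49.1028 %


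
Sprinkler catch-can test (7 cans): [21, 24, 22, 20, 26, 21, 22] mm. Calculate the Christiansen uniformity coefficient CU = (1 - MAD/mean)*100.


mean = 22.285714 mm
MAD = 1.551020 mm
CU = (1 - 1.551020/22.285714)*100

93.0403 %


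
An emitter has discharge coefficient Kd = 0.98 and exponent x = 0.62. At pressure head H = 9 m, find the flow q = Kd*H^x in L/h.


q = Kd * H^x = 0.98 * 9^0.62 = 0.98 * 3.905084

3.8270 L/h


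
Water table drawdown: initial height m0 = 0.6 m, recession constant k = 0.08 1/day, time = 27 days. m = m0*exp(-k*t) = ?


m = m0 * exp(-k*t)
m = 0.6 * exp(-0.08 * 27)
m = 0.6 * exp(-2.1600)

0.0692 m


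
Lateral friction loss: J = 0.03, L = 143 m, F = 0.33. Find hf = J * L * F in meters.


hf = J * L * F = 0.03 * 143 * 0.33 = 1.4157 m

1.4157 m


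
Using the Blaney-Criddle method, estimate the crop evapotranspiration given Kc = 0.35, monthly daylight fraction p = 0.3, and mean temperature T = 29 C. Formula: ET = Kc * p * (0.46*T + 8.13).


ET = Kc * p * (0.46*T + 8.13)
ET = 0.35 * 0.3 * (0.46*29 + 8.13)
ET = 0.35 * 0.3 * 21.4700

2.2543 mm/day


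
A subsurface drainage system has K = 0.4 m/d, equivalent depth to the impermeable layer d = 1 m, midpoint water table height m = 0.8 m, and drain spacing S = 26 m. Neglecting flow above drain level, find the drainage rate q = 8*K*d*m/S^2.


q = 8*K*d*m/S^2
q = 8*0.4*1*0.8/26^2
q = 2.5600 / 676

0.0038 m/d


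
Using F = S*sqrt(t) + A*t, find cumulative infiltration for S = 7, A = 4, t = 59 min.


F = S*sqrt(t) + A*t
F = 7*sqrt(59) + 4*59
F = 7*7.681146 + 236

289.7680 mm


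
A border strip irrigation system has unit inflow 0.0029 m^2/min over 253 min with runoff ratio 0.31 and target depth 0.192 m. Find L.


L = q*t/((1+r)*Z)
L = 0.0029*253/((1+0.31)*0.192)
L = 0.7337/0.25152

2.9171 m


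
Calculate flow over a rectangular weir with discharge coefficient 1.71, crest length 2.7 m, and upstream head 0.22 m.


Q = C * L * H^(3/2) = 1.71 * 2.7 * 0.22^1.5 = 1.71 * 2.7 * 0.103189

0.4764 m^3/s


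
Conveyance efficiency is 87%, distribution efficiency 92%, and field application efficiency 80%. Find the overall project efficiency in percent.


Ec = 0.87, Eb = 0.92, Ea = 0.8
E = 0.87 * 0.92 * 0.8 * 100 = 64.0320%

64.0320 %


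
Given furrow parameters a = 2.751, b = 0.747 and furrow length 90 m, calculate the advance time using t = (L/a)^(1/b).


t = (L/a)^(1/b)
t = (90/2.751)^(1/0.747)
t = 32.715376^(1/0.747)

106.6057 min


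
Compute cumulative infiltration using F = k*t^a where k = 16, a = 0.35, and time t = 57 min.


F = k * t^a = 16 * 57^0.35
F = 16 * 4.116766

65.8683 mm


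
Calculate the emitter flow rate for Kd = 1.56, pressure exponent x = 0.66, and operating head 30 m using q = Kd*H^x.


q = Kd * H^x = 1.56 * 30^0.66 = 1.56 * 9.438436

14.7240 L/h


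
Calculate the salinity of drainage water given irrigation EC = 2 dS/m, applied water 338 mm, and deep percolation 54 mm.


EC_dw = EC_iw * D_iw / D_dw
EC_dw = 2 * 338 / 54
EC_dw = 676 / 54

12.5185 dS/m


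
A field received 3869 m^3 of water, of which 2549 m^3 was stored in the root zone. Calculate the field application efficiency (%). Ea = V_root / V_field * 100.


Ea = V_root / V_field * 100 = 2549 / 3869 * 100 = 65.8827%

65.8827 %


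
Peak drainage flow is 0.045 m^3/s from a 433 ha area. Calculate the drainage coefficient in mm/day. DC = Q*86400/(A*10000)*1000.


DC = Q * 86400 / (A * 10000) * 1000
DC = 0.045 * 86400 / (433 * 10000) * 1000
DC = 3888000.0000 / 4330000

0.8979 mm/day


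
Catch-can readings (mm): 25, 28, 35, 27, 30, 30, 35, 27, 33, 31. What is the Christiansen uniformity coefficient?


mean = 30.100000 mm
MAD = 2.720000 mm
CU = (1 - 2.720000/30.100000)*100

90.9635 %


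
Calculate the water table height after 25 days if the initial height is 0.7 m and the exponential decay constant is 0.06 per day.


m = m0 * exp(-k*t)
m = 0.7 * exp(-0.06 * 25)
m = 0.7 * exp(-1.5000)

0.1562 m


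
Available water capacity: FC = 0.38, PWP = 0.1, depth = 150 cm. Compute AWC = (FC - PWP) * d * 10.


AWC = (FC - PWP) * d * 10
AWC = (0.38 - 0.1) * 150 * 10
AWC = 0.2800 * 150 * 10

420.0000 mm


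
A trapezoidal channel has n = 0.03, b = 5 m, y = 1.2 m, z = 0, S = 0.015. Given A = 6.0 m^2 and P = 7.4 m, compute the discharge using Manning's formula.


R = A/P = 6.0/7.4 = 0.810811
Q = (1/0.03) * 6.0 * 0.810811^(2/3) * 0.015^0.5

21.2988 m^3/s


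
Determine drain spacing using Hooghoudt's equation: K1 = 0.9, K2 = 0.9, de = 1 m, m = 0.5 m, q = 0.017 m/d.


S^2 = 8*K2*de*m/q + 4*K1*m^2/q
S^2 = 8*0.9*1*0.5/0.017 + 4*0.9*0.5^2/0.017
S = sqrt(264.7059)

16.2698 m


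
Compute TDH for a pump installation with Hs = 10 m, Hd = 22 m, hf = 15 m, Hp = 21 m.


TDH = Hs + Hd + hf + Hp = 10 + 22 + 15 + 21 = 68

68 m


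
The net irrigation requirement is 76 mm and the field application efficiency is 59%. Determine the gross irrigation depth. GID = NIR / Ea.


Ea = 59% = 0.59
GID = NIR / Ea = 76 / 0.59 = 128.8136 mm

128.8136 mm


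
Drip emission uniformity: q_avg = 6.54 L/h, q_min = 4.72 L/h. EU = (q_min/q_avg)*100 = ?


EU = (q_min/q_avg)*100 = (4.72/6.54)*100 = 72.1713%

72.1713 %


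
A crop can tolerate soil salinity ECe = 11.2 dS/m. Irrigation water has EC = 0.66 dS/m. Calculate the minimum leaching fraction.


LR = ECiw / (5*ECe - ECiw)
LR = 0.66 / (5*11.2 - 0.66)
LR = 0.66 / 55.3400

0.0119


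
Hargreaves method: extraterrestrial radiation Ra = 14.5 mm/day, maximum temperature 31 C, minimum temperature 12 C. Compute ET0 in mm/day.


Tmean = (Tmax + Tmin)/2 = (31 + 12)/2 = 21.5
ET0 = 0.0023 * 14.5 * (21.5 + 17.8) * sqrt(31 - 12)
ET0 = 0.0023 * 14.5 * 39.3 * 4.358899

5.7130 mm/day


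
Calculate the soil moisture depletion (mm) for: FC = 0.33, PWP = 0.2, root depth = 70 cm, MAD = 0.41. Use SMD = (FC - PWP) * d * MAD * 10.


SMD = (FC - PWP) * d * MAD * 10
SMD = (0.33 - 0.2) * 70 * 0.41 * 10
SMD = 0.1300 * 70 * 0.41 * 10

37.3100 mm


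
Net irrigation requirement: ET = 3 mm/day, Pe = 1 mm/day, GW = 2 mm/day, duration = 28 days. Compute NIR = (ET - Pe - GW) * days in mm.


Daily deficit = ET - Pe - GW = 3 - 1 - 2 = 0 mm/day
NIR = 0 * 28 = 0 mm

0 mm


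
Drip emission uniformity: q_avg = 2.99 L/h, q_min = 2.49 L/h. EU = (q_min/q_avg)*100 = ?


EU = (q_min/q_avg)*100 = (2.49/2.99)*100 = 83.2776%

83.2776 %


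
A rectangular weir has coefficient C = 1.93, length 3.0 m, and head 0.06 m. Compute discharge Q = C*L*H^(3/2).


Q = C * L * H^(3/2) = 1.93 * 3.0 * 0.06^1.5 = 1.93 * 3.0 * 0.014697

0.0851 m^3/s


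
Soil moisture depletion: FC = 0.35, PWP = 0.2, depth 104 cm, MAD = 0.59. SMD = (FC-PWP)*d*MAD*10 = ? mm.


SMD = (FC - PWP) * d * MAD * 10
SMD = (0.35 - 0.2) * 104 * 0.59 * 10
SMD = 0.1500 * 104 * 0.59 * 10

92.0400 mm


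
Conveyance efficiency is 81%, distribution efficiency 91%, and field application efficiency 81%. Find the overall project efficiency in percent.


Ec = 0.81, Eb = 0.91, Ea = 0.81
E = 0.81 * 0.91 * 0.81 * 100 = 59.7051%

59.7051 %


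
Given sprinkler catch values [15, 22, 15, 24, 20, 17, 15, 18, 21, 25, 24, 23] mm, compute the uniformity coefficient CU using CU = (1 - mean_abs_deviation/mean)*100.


mean = 19.916667 mm
MAD = 3.263889 mm
CU = (1 - 3.263889/19.916667)*100

83.6123 %


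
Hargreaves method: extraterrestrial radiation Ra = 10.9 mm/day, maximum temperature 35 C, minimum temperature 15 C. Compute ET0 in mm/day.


Tmean = (Tmax + Tmin)/2 = (35 + 15)/2 = 25.0
ET0 = 0.0023 * 10.9 * (25.0 + 17.8) * sqrt(35 - 15)
ET0 = 0.0023 * 10.9 * 42.8 * 4.472136

4.7986 mm/day


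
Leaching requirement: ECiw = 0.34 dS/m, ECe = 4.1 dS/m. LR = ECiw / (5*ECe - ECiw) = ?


LR = ECiw / (5*ECe - ECiw)
LR = 0.34 / (5*4.1 - 0.34)
LR = 0.34 / 20.1600

0.0169


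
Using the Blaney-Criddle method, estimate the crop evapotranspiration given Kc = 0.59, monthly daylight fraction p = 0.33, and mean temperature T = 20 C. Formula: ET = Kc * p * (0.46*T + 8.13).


ET = Kc * p * (0.46*T + 8.13)
ET = 0.59 * 0.33 * (0.46*20 + 8.13)
ET = 0.59 * 0.33 * 17.3300

3.3742 mm/day


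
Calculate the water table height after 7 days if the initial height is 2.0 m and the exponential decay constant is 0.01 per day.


m = m0 * exp(-k*t)
m = 2.0 * exp(-0.01 * 7)
m = 2.0 * exp(-0.0700)

1.8648 m


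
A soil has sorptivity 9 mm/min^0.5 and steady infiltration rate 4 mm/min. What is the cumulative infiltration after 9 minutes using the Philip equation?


F = S*sqrt(t) + A*t
F = 9*sqrt(9) + 4*9
F = 9*3.000000 + 36

63.0000 mm


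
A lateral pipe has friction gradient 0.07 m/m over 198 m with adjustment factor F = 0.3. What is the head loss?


hf = J * L * F = 0.07 * 198 * 0.3 = 4.1580 m

4.1580 m


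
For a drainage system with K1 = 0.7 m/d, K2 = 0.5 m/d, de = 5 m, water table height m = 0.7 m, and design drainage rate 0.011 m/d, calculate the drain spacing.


S^2 = 8*K2*de*m/q + 4*K1*m^2/q
S^2 = 8*0.5*5*0.7/0.011 + 4*0.7*0.7^2/0.011
S = sqrt(1397.4545)

37.3825 m


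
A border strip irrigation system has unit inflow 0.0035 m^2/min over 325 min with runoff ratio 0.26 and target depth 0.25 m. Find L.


L = q*t/((1+r)*Z)
L = 0.0035*325/((1+0.26)*0.25)
L = 1.1375/0.315

3.6111 m


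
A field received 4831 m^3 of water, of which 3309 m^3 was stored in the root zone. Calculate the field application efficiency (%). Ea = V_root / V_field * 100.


Ea = V_root / V_field * 100 = 3309 / 4831 * 100 = 68.4951%

68.4951 %


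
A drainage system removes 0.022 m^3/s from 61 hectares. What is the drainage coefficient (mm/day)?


DC = Q * 86400 / (A * 10000) * 1000
DC = 0.022 * 86400 / (61 * 10000) * 1000
DC = 1900800.0000 / 610000

3.1161 mm/day


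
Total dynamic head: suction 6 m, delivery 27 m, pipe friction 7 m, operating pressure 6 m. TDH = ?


TDH = Hs + Hd + hf + Hp = 6 + 27 + 7 + 6 = 46

46 m


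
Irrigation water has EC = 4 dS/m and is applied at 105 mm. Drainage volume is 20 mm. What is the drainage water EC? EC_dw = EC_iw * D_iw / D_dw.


EC_dw = EC_iw * D_iw / D_dw
EC_dw = 4 * 105 / 20
EC_dw = 420 / 20

21.0000 dS/m


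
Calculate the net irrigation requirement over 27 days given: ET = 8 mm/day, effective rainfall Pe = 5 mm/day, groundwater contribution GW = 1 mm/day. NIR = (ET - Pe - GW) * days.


Daily deficit = ET - Pe - GW = 8 - 5 - 1 = 2 mm/day
NIR = 2 * 27 = 54 mm

54.0000 mm


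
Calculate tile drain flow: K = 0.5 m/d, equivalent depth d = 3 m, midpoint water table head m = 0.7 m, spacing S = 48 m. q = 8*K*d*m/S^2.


q = 8*K*d*m/S^2
q = 8*0.5*3*0.7/48^2
q = 8.4000 / 2304

0.0036 m/d


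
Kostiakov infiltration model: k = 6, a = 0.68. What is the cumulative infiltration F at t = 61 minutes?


F = k * t^a = 6 * 61^0.68
F = 6 * 16.369081

98.2145 mm


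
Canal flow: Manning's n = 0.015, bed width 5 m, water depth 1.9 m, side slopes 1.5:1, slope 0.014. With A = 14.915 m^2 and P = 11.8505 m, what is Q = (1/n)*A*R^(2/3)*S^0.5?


R = A/P = 14.915/11.8505 = 1.258597
Q = (1/0.015) * 14.915 * 1.258597^(2/3) * 0.014^0.5

137.1473 m^3/s


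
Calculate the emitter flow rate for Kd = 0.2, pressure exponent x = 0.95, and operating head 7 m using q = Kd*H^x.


q = Kd * H^x = 0.2 * 7^0.95 = 0.2 * 6.351015

1.2702 L/h


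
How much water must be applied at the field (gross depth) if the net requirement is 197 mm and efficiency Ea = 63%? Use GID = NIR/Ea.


Ea = 63% = 0.63
GID = NIR / Ea = 197 / 0.63 = 312.6984 mm

312.6984 mm


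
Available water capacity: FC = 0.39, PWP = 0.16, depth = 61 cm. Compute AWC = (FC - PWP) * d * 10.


AWC = (FC - PWP) * d * 10
AWC = (0.39 - 0.16) * 61 * 10
AWC = 0.2300 * 61 * 10

140.3000 mm


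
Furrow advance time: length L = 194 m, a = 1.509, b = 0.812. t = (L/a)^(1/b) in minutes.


t = (L/a)^(1/b)
t = (194/1.509)^(1/0.812)
t = 128.561962^(1/0.812)

395.7575 min


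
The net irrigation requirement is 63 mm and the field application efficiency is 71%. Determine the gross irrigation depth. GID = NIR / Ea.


Ea = 71% = 0.71
GID = NIR / Ea = 63 / 0.71 = 88.7324 mm

88.7324 mm


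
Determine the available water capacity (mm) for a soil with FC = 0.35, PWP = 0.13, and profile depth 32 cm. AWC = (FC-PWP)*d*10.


AWC = (FC - PWP) * d * 10
AWC = (0.35 - 0.13) * 32 * 10
AWC = 0.2200 * 32 * 10

70.4000 mm


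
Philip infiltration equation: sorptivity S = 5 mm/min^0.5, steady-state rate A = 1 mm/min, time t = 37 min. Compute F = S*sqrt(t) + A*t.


F = S*sqrt(t) + A*t
F = 5*sqrt(37) + 1*37
F = 5*6.082763 + 37

67.4138 mm


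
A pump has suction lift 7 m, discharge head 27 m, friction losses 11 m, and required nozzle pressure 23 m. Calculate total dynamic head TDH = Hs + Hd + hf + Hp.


TDH = Hs + Hd + hf + Hp = 7 + 27 + 11 + 23 = 68

68 m


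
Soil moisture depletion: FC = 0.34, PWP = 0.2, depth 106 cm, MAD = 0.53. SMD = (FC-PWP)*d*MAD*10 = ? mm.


SMD = (FC - PWP) * d * MAD * 10
SMD = (0.34 - 0.2) * 106 * 0.53 * 10
SMD = 0.1400 * 106 * 0.53 * 10

78.6520 mm


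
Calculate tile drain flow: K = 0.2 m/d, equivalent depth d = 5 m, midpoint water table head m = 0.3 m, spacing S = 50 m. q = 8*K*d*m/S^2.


q = 8*K*d*m/S^2
q = 8*0.2*5*0.3/50^2
q = 2.4000 / 2500

9.6000e-04 m/d


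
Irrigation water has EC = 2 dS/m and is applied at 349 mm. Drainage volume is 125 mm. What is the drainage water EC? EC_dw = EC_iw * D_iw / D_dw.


EC_dw = EC_iw * D_iw / D_dw
EC_dw = 2 * 349 / 125
EC_dw = 698 / 125

5.5840 dS/m


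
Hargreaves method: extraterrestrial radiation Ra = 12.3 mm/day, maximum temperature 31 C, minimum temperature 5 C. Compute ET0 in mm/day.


Tmean = (Tmax + Tmin)/2 = (31 + 5)/2 = 18.0
ET0 = 0.0023 * 12.3 * (18.0 + 17.8) * sqrt(31 - 5)
ET0 = 0.0023 * 12.3 * 35.8 * 5.099020

5.1642 mm/day


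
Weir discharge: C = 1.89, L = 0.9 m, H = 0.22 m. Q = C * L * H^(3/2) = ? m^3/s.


Q = C * L * H^(3/2) = 1.89 * 0.9 * 0.22^1.5 = 1.89 * 0.9 * 0.103189

0.1755 m^3/s


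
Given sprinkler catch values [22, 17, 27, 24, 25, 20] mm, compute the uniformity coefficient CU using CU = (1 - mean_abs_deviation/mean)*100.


mean = 22.500000 mm
MAD = 2.833333 mm
CU = (1 - 2.833333/22.500000)*100

87.4074 %


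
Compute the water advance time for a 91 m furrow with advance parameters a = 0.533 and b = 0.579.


t = (L/a)^(1/b)
t = (91/0.533)^(1/0.579)
t = 170.731707^(1/0.579)

7169.1045 min


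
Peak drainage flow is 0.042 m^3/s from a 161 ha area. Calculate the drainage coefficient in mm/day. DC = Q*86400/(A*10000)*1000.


DC = Q * 86400 / (A * 10000) * 1000
DC = 0.042 * 86400 / (161 * 10000) * 1000
DC = 3628800.0000 / 1610000

2.2539 mm/day


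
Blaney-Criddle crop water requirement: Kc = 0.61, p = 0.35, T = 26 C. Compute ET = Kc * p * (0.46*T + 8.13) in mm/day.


ET = Kc * p * (0.46*T + 8.13)
ET = 0.61 * 0.35 * (0.46*26 + 8.13)
ET = 0.61 * 0.35 * 20.0900

4.2892 mm/day


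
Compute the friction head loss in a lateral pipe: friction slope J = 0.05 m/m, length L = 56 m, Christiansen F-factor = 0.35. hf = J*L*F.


hf = J * L * F = 0.05 * 56 * 0.35 = 0.9800 m

0.9800 m


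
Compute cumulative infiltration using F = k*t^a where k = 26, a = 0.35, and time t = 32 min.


F = k * t^a = 26 * 32^0.35
F = 26 * 3.363586

87.4532 mm


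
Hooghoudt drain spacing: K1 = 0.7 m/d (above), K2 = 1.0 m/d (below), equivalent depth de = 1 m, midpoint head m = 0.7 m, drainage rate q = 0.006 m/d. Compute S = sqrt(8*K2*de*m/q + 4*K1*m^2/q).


S^2 = 8*K2*de*m/q + 4*K1*m^2/q
S^2 = 8*1.0*1*0.7/0.006 + 4*0.7*0.7^2/0.006
S = sqrt(1162.0000)

34.0881 m


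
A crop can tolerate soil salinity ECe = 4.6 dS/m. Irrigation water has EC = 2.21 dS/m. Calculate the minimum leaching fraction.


LR = ECiw / (5*ECe - ECiw)
LR = 2.21 / (5*4.6 - 2.21)
LR = 2.21 / 20.7900

0.1063


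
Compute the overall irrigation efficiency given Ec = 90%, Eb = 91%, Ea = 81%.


Ec = 0.9, Eb = 0.91, Ea = 0.81
E = 0.9 * 0.91 * 0.81 * 100 = 66.3390%

66.3390 %


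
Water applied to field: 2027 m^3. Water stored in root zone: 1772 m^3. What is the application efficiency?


Ea = V_root / V_field * 100 = 1772 / 2027 * 100 = 87.4198%

87.4198 %


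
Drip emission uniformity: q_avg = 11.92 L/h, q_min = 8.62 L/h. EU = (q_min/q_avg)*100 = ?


EU = (q_min/q_avg)*100 = (8.62/11.92)*100 = 72.3154%

72.3154 %


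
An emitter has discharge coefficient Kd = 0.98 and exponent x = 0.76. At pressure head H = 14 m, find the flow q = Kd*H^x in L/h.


q = Kd * H^x = 0.98 * 14^0.76 = 0.98 * 7.431172

7.2825 L/h


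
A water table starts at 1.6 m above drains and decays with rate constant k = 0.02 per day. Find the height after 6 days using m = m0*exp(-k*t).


m = m0 * exp(-k*t)
m = 1.6 * exp(-0.02 * 6)
m = 1.6 * exp(-0.1200)

1.4191 m


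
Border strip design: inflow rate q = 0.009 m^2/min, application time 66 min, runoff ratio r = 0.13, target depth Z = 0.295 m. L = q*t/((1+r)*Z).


L = q*t/((1+r)*Z)
L = 0.009*66/((1+0.13)*0.295)
L = 0.594/0.33335

1.7819 m


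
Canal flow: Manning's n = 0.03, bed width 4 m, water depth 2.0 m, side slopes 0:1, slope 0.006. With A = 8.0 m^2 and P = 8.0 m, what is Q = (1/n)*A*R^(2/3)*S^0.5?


R = A/P = 8.0/8.0 = 1.000000
Q = (1/0.03) * 8.0 * 1.000000^(2/3) * 0.006^0.5

20.6559 m^3/s


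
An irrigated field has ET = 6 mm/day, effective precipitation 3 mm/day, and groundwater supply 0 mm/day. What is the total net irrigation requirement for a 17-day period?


Daily deficit = ET - Pe - GW = 6 - 3 - 0 = 3 mm/day
NIR = 3 * 17 = 51 mm

51.0000 mm


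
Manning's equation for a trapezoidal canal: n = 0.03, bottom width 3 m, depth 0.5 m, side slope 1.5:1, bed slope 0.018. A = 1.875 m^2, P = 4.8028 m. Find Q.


R = A/P = 1.875/4.8028 = 0.390397
Q = (1/0.03) * 1.875 * 0.390397^(2/3) * 0.018^0.5

4.4791 m^3/s


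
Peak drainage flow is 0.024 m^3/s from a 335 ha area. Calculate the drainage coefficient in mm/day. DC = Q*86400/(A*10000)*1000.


DC = Q * 86400 / (A * 10000) * 1000
DC = 0.024 * 86400 / (335 * 10000) * 1000
DC = 2073600.0000 / 3350000

0.6190 mm/day


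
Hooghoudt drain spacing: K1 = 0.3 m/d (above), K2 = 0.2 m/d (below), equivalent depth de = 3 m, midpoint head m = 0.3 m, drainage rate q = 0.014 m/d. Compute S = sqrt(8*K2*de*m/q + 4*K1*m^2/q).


S^2 = 8*K2*de*m/q + 4*K1*m^2/q
S^2 = 8*0.2*3*0.3/0.014 + 4*0.3*0.3^2/0.014
S = sqrt(110.5714)

10.5153 m


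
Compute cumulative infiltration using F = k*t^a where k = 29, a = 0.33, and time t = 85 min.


F = k * t^a = 29 * 85^0.33
F = 29 * 4.332197

125.6337 mm


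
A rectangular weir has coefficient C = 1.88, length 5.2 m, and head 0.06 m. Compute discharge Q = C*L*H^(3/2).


Q = C * L * H^(3/2) = 1.88 * 5.2 * 0.06^1.5 = 1.88 * 5.2 * 0.014697

0.1437 m^3/s


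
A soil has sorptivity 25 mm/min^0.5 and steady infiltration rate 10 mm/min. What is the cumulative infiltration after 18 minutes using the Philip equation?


F = S*sqrt(t) + A*t
F = 25*sqrt(18) + 10*18
F = 25*4.242641 + 180

286.0660 mm


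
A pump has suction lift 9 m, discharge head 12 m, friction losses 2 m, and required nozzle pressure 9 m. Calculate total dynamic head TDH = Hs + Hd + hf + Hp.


TDH = Hs + Hd + hf + Hp = 9 + 12 + 2 + 9 = 32

32 m


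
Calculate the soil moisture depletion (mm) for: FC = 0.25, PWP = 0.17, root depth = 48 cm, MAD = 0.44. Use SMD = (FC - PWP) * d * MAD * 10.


SMD = (FC - PWP) * d * MAD * 10
SMD = (0.25 - 0.17) * 48 * 0.44 * 10
SMD = 0.0800 * 48 * 0.44 * 10

16.8960 mm


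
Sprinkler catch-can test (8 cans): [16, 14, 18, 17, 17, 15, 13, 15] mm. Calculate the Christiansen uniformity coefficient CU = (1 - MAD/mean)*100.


mean = 15.625000 mm
MAD = 1.375000 mm
CU = (1 - 1.375000/15.625000)*100

91.2000 %


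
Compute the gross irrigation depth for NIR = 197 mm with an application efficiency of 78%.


Ea = 78% = 0.78
GID = NIR / Ea = 197 / 0.78 = 252.5641 mm

252.5641 mm


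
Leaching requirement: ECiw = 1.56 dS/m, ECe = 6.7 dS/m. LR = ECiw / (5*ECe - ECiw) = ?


LR = ECiw / (5*ECe - ECiw)
LR = 1.56 / (5*6.7 - 1.56)
LR = 1.56 / 31.9400

0.0488


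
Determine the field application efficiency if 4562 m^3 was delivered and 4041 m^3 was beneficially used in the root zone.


Ea = V_root / V_field * 100 = 4041 / 4562 * 100 = 88.5796%

88.5796 %


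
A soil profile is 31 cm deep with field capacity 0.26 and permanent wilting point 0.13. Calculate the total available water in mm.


AWC = (FC - PWP) * d * 10
AWC = (0.26 - 0.13) * 31 * 10
AWC = 0.1300 * 31 * 10

40.3000 mm


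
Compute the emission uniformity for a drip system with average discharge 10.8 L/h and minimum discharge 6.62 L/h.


EU = (q_min/q_avg)*100 = (6.62/10.8)*100 = 61.2963%

61.2963 %


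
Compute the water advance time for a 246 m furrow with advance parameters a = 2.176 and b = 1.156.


t = (L/a)^(1/b)
t = (246/2.176)^(1/1.156)
t = 113.051471^(1/1.156)

59.7297 min


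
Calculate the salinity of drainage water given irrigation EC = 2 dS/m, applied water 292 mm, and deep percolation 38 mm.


EC_dw = EC_iw * D_iw / D_dw
EC_dw = 2 * 292 / 38
EC_dw = 584 / 38

15.3684 dS/m


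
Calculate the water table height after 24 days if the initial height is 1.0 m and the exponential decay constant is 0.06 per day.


m = m0 * exp(-k*t)
m = 1.0 * exp(-0.06 * 24)
m = 1.0 * exp(-1.4400)

0.2369 m


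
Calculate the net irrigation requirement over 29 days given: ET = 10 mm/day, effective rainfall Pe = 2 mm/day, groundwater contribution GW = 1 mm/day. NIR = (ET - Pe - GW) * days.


Daily deficit = ET - Pe - GW = 10 - 2 - 1 = 7 mm/day
NIR = 7 * 29 = 203 mm

203.0000 mm


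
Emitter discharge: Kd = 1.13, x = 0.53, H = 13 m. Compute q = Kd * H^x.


q = Kd * H^x = 1.13 * 13^0.53 = 1.13 * 3.893946

4.4002 L/h


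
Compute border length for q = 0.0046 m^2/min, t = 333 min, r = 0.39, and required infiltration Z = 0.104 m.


L = q*t/((1+r)*Z)
L = 0.0046*333/((1+0.39)*0.104)
L = 1.5318/0.14456

10.5963 m


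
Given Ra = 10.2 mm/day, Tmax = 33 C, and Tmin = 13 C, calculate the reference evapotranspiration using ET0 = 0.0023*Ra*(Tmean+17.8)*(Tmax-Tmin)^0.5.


Tmean = (Tmax + Tmin)/2 = (33 + 13)/2 = 23.0
ET0 = 0.0023 * 10.2 * (23.0 + 17.8) * sqrt(33 - 13)
ET0 = 0.0023 * 10.2 * 40.8 * 4.472136

4.2806 mm/day


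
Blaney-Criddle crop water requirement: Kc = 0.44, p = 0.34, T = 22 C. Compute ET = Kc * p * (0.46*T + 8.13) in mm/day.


ET = Kc * p * (0.46*T + 8.13)
ET = 0.44 * 0.34 * (0.46*22 + 8.13)
ET = 0.44 * 0.34 * 18.2500

2.7302 mm/day


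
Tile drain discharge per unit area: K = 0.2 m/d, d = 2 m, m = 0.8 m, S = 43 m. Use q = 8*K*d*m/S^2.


q = 8*K*d*m/S^2
q = 8*0.2*2*0.8/43^2
q = 2.5600 / 1849

0.0014 m/d


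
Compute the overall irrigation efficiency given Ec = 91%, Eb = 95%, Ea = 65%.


Ec = 0.91, Eb = 0.95, Ea = 0.65
E = 0.91 * 0.95 * 0.65 * 100 = 56.1925%

56.1925 %


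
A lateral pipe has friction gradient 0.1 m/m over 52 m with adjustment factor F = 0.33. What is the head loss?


hf = J * L * F = 0.1 * 52 * 0.33 = 1.7160 m

1.7160 m


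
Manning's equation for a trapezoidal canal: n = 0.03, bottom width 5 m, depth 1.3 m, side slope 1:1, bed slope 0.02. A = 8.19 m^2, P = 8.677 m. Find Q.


R = A/P = 8.19/8.677 = 0.943875
Q = (1/0.03) * 8.19 * 0.943875^(2/3) * 0.02^0.5

37.1496 m^3/s


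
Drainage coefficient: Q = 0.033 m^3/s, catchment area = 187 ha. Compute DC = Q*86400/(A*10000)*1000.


DC = Q * 86400 / (A * 10000) * 1000
DC = 0.033 * 86400 / (187 * 10000) * 1000
DC = 2851200.0000 / 1870000

1.5247 mm/day


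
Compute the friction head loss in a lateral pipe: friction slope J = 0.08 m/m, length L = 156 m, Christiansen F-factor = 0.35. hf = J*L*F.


hf = J * L * F = 0.08 * 156 * 0.35 = 4.3680 m

4.3680 m


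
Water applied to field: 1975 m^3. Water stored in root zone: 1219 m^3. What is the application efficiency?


Ea = V_root / V_field * 100 = 1219 / 1975 * 100 = 61.7215%

61.7215 %


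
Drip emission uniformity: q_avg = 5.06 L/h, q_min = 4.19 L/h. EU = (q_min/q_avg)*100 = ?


EU = (q_min/q_avg)*100 = (4.19/5.06)*100 = 82.8063%

82.8063 %
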